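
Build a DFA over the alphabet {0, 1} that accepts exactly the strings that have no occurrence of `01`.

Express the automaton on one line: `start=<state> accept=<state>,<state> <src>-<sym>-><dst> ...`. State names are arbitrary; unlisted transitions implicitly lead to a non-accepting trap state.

start=S0 accept=S0,S1 S0-0->S1 S0-1->S0 S1-0->S1 S1-1->S2 S2-0->S2 S2-1->S2

Track partial matches of the forbidden pattern `01`. State S2 is a dead state reached once `01` has occurred; every other state accepts. S0 means no part of `01` is currently matched.
A 3-state machine:
        0   1  
>* S0   S1  S0 
 * S1   S1  S2 
   S2   S2  S2 
(> = start, * = accepting)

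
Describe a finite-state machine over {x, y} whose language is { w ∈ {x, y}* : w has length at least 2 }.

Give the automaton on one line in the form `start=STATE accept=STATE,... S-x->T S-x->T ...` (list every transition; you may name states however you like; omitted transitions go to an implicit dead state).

start=q0 accept=q2,q3 q0-x->q1 q0-y->q1 q1-x->q2 q1-y->q2 q2-x->q3 q2-y->q3 q3-x->q3 q3-y->q3

We only need to distinguish lengths 0, 1, …, 2, and '>2'. Chain q0 → q1 → q2 → q3 on every symbol, with q3 looping. Accepting states: {q2, q3}.
A 4-state machine:
        x   y  
>  q0   q1  q1 
   q1   q2  q2 
 * q2   q3  q3 
 * q3   q3  q3 
(> = start, * = accepting)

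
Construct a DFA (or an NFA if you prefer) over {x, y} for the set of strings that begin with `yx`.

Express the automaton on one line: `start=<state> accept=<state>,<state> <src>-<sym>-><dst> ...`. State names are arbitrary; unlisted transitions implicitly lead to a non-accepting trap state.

Check the first 2 symbols one by one: s0 through s1 record how many have matched `yx` so far; any wrong symbol goes to the dead state s3. After all 2 match we enter the accepting sink s2.
        x   y  
>  s0   s3  s1 
   s1   s2  s3 
 * s2   s2  s2 
   s3   s3  s3 
(> = start, * = accepting)

start=s0 accept=s2 s0-x->s3 s0-y->s1 s1-x->s2 s1-y->s3 s2-x->s2 s2-y->s2 s3-x->s3 s3-y->s3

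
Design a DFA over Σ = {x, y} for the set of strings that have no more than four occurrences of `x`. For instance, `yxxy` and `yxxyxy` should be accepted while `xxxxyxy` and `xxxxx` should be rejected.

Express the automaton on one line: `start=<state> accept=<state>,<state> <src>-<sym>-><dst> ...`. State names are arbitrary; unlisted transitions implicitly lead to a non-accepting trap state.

start=S0 accept=S0,S1,S2,S3,S4 S0-x->S1 S0-y->S0 S1-x->S2 S1-y->S1 S2-x->S3 S2-y->S2 S3-x->S4 S3-y->S3 S4-x->S5 S4-y->S4 S5-x->S5 S5-y->S5

Only the number of `x`s matters, and only up to 5. Make a chain S0 → S1 → S2 → S3 → S4 → S5 advanced by each `x` (with S5 absorbing); every other symbol self-loops. The accepting set is {S0, S1, S2, S3, S4}.
6 states suffice.
        x   y  
>* S0   S1  S0 
 * S1   S2  S1 
 * S2   S3  S2 
 * S3   S4  S3 
 * S4   S5  S4 
   S5   S5  S5 
(> = start, * = accepting)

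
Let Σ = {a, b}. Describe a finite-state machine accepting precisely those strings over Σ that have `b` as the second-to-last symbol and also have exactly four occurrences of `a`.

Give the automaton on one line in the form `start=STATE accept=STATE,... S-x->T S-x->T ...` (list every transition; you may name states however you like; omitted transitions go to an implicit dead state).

start=q0 accept=q17,q21 q0-a->q1 q0-b->q2 q1-a->q3 q1-b->q4 q2-a->q5 q2-b->q6 q3-a->q7 q3-b->q8 q4-a->q9 q4-b->q10 q5-a->q3 q5-b->q4 q6-a->q5 q6-b->q6 q7-a->q11 q7-b->q12 q8-a->q13 q8-b->q14 q9-a->q7 q9-b->q8 q10-a->q9 q10-b->q10 q11-a->q15 q11-b->q16 q12-a->q17 q12-b->q18 q13-a->q11 q13-b->q12 q14-a->q13 q14-b->q14 q15-a->q15 q15-b->q19 q16-a->q20 q16-b->q21 q17-a->q15 q17-b->q16 q18-a->q17 q18-b->q18 q19-a->q20 q19-b->q22 q20-a->q15 q20-b->q19 q21-a->q20 q21-b->q21 q22-a->q20 q22-b->q22

Run two small machines in parallel and take their product. The first has 7 states tracking the last 2 symbols read; the second has 6 states tracking the count of `a`s, saturating at 5. A product state is a pair (one from each), accepting exactly when both do.
23 states suffice.
          a    b  
>  q0     q1   q2 
   q1     q3   q4 
   q2     q5   q6 
   q3     q7   q8 
   q4     q9  q10 
   q5     q3   q4 
   q6     q5   q6 
   q7    q11  q12 
   q8    q13  q14 
   q9     q7   q8 
   q10    q9  q10 
   q11   q15  q16 
   q12   q17  q18 
   q13   q11  q12 
   q14   q13  q14 
   q15   q15  q19 
   q16   q20  q21 
 * q17   q15  q16 
   q18   q17  q18 
   q19   q20  q22 
   q20   q15  q19 
 * q21   q20  q21 
   q22   q20  q22 
(> = start, * = accepting)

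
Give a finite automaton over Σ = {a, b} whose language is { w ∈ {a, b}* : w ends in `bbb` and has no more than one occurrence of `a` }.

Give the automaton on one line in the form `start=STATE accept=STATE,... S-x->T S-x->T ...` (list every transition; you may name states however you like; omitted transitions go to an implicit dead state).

start=q0 accept=q8,q10 q0-a->q1 q0-b->q2 q1-a->q3 q1-b->q4 q2-a->q1 q2-b->q5 q3-a->q3 q3-b->q6 q4-a->q3 q4-b->q7 q5-a->q1 q5-b->q8 q6-a->q3 q6-b->q9 q7-a->q3 q7-b->q10 q8-a->q1 q8-b->q8 q9-a->q3 q9-b->q11 q10-a->q3 q10-b->q10 q11-a->q3 q11-b->q11

Handle the two conditions separately and then intersect. The first has 4 states tracking how much of the suffix `bbb` has currently been matched; the second has 3 states tracking the count of `a`s, saturating at 2. A product state is a pair (one from each), accepting exactly when both do.
          a    b  
>  q0     q1   q2 
   q1     q3   q4 
   q2     q1   q5 
   q3     q3   q6 
   q4     q3   q7 
   q5     q1   q8 
   q6     q3   q9 
   q7     q3  q10 
 * q8     q1   q8 
   q9     q3  q11 
 * q10    q3  q10 
   q11    q3  q11 
(> = start, * = accepting)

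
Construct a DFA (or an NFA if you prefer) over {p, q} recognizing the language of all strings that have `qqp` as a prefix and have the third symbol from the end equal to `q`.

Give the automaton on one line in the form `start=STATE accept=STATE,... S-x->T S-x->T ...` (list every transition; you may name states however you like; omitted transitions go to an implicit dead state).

start=S0 accept=S4,S5,S6,S11 S0-p->S1 S0-q->S2 S1-p->S1 S1-q->S1 S2-p->S1 S2-q->S3 S3-p->S4 S3-q->S1 S4-p->S5 S4-q->S6 S5-p->S7 S5-q->S8 S6-p->S9 S6-q->S10 S7-p->S7 S7-q->S8 S8-p->S9 S8-q->S10 S9-p->S5 S9-q->S6 S10-p->S4 S10-q->S11 S11-p->S4 S11-q->S11

Build one automaton per condition and run them in lockstep. One (5 states) tracks whether the input so far still matches the prefix `qqp`; the other (15 states) tracks the last 3 symbols read. Each combined state is a pair, one component from each; accept when both components accept. After merging equivalent states the machine shrinks.
With 12 states:
          p    q  
>  S0     S1   S2 
   S1     S1   S1 
   S2     S1   S3 
   S3     S4   S1 
 * S4     S5   S6 
 * S5     S7   S8 
 * S6     S9  S10 
   S7     S7   S8 
   S8     S9  S10 
   S9     S5   S6 
   S10    S4  S11 
 * S11    S4  S11 
(> = start, * = accepting)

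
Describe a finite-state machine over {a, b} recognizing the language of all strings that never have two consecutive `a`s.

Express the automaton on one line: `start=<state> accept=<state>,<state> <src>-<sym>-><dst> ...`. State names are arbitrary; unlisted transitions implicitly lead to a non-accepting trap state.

This is the complement of 'contains `aa`'. Use the same substring-matching states — q0 through q2 holding how much of `aa` has just been matched — but flip the accepting set: everything except the trap q2 accepts.
        a   b  
>* q0   q1  q0 
 * q1   q2  q0 
   q2   q2  q2 
(> = start, * = accepting)

start=q0 accept=q0,q1 q0-a->q1 q0-b->q0 q1-a->q2 q1-b->q0 q2-a->q2 q2-b->q2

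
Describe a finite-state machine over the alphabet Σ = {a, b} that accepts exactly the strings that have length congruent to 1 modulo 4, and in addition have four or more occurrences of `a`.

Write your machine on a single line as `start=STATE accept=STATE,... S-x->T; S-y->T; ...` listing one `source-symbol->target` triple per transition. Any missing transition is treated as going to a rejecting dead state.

Run two small machines in parallel and take their product. The first has 4 states tracking the input length modulo 4; the second has 6 states tracking the count of `a`s, saturating at 5. A product state is a pair (one from each), accepting exactly when both do.
24 states suffice.
          a    b  
>  q0     q1   q2 
   q1     q3   q4 
   q2     q4   q5 
   q3     q6   q7 
   q4     q7   q8 
   q5     q8   q9 
   q6    q10  q11 
   q7    q11  q12 
   q8    q12  q13 
   q9    q13   q0 
   q10   q14  q15 
   q11   q15  q16 
   q12   q16  q17 
   q13   q17   q1 
 * q14   q18  q18 
 * q15   q18  q19 
   q16   q19  q20 
   q17   q20   q3 
   q18   q21  q21 
   q19   q21  q22 
   q20   q22   q6 
   q21   q23  q23 
   q22   q23  q10 
   q23   q14  q14 
(> = start, * = accepting)

start=q0; accept=q14,q15; q0-a->q1; q0-b->q2; q1-a->q3; q1-b->q4; q2-a->q4; q2-b->q5; q3-a->q6; q3-b->q7; q4-a->q7; q4-b->q8; q5-a->q8; q5-b->q9; q6-a->q10; q6-b->q11; q7-a->q11; q7-b->q12; q8-a->q12; q8-b->q13; q9-a->q13; q9-b->q0; q10-a->q14; q10-b->q15; q11-a->q15; q11-b->q16; q12-a->q16; q12-b->q17; q13-a->q17; q13-b->q1; q14-a->q18; q14-b->q18; q15-a->q18; q15-b->q19; q16-a->q19; q16-b->q20; q17-a->q20; q17-b->q3; q18-a->q21; q18-b->q21; q19-a->q21; q19-b->q22; q20-a->q22; q20-b->q6; q21-a->q23; q21-b->q23; q22-a->q23; q22-b->q10; q23-a->q14; q23-b->q14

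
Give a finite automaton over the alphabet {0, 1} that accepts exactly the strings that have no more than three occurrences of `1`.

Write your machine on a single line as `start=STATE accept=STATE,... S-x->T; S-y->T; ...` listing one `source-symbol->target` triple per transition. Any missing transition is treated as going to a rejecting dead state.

start=s0; accept=s0,s1,s2,s3; s0-0->s0; s0-1->s1; s1-0->s1; s1-1->s2; s2-0->s2; s2-1->s3; s3-0->s3; s3-1->s4; s4-0->s4; s4-1->s4

Only the number of `1`s matters, and only up to 4. Make a chain s0 → s1 → s2 → s3 → s4 advanced by each `1` (with s4 absorbing); every other symbol self-loops. The accepting set is {s0, s1, s2, s3}.
With 5 states:
        0   1  
>* s0   s0  s1 
 * s1   s1  s2 
 * s2   s2  s3 
 * s3   s3  s4 
   s4   s4  s4 
(> = start, * = accepting)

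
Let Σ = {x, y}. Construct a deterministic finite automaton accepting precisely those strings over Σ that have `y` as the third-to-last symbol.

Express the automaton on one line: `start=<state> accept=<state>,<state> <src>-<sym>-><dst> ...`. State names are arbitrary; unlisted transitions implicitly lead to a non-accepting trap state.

Because acceptance depends on a position counted from the end, the machine has to buffer the most recent 3 symbols. Make each state the string of the last up-to-3 symbols read; on input `x` shift the window left and append `x`. Accept when the buffered window has length 3 and begins with `y`.
A 15-state machine:
          x    y  
>  q0     q1   q2 
   q1     q3   q4 
   q2     q5   q6 
   q3     q7   q8 
   q4     q9  q10 
   q5    q11  q12 
   q6    q13  q14 
   q7     q7   q8 
   q8     q9  q10 
   q9    q11  q12 
   q10   q13  q14 
 * q11    q7   q8 
 * q12    q9  q10 
 * q13   q11  q12 
 * q14   q13  q14 
(> = start, * = accepting)

start=q0 accept=q11,q12,q13,q14 q0-x->q1 q0-y->q2 q1-x->q3 q1-y->q4 q2-x->q5 q2-y->q6 q3-x->q7 q3-y->q8 q4-x->q9 q4-y->q10 q5-x->q11 q5-y->q12 q6-x->q13 q6-y->q14 q7-x->q7 q7-y->q8 q8-x->q9 q8-y->q10 q9-x->q11 q9-y->q12 q10-x->q13 q10-y->q14 q11-x->q7 q11-y->q8 q12-x->q9 q12-y->q10 q13-x->q11 q13-y->q12 q14-x->q13 q14-y->q14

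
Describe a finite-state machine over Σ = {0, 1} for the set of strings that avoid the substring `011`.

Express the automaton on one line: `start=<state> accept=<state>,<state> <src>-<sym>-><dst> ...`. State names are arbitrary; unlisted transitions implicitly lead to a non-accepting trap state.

start=q0 accept=q0,q1,q2 q0-0->q1 q0-1->q0 q1-0->q1 q1-1->q2 q2-0->q1 q2-1->q3 q3-0->q3 q3-1->q3

Track partial matches of the forbidden pattern `011`. State q3 is a dead state reached once `011` has occurred; every other state accepts. q0 means no part of `011` is currently matched.
A 4-state machine:
        0   1  
>* q0   q1  q0 
 * q1   q1  q2 
 * q2   q1  q3 
   q3   q3  q3 
(> = start, * = accepting)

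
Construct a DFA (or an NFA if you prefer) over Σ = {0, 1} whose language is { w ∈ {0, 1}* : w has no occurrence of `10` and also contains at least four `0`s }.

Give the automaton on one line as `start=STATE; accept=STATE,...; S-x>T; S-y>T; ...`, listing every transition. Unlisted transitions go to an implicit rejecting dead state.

Run two small machines in parallel and take their product. One (3 states) tracks partial matches of the forbidden pattern `10`; the other (6 states) tracks the count of `0`s, saturating at 5. Each combined state is a pair, one component from each; accept when both components accept.
A 17-state machine:
          0    1  
>  q0     q1   q2 
   q1     q3   q4 
   q2     q5   q2 
   q3     q6   q7 
   q4     q8   q4 
   q5     q8   q5 
   q6     q9  q10 
   q7    q11   q7 
   q8    q11   q8 
 * q9    q12  q13 
   q10   q14  q10 
   q11   q14  q11 
 * q12   q12  q15 
 * q13   q16  q13 
   q14   q16  q14 
 * q15   q16  q15 
   q16   q16  q16 
(> = start, * = accepting)

start=q0; accept=q9,q12,q13,q15; q0-0>q1; q0-1>q2; q1-0>q3; q1-1>q4; q2-0>q5; q2-1>q2; q3-0>q6; q3-1>q7; q4-0>q8; q4-1>q4; q5-0>q8; q5-1>q5; q6-0>q9; q6-1>q10; q7-0>q11; q7-1>q7; q8-0>q11; q8-1>q8; q9-0>q12; q9-1>q13; q10-0>q14; q10-1>q10; q11-0>q14; q11-1>q11; q12-0>q12; q12-1>q15; q13-0>q16; q13-1>q13; q14-0>q16; q14-1>q14; q15-0>q16; q15-1>q15; q16-0>q16; q16-1>q16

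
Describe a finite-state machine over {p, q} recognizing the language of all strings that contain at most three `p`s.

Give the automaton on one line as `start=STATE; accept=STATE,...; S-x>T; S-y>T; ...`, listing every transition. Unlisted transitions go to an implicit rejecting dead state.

start=A; accept=A,B,C,D; A-p>B; A-q>A; B-p>C; B-q>B; C-p>D; C-q>C; D-p>E; D-q>D; E-p>E; E-q>E

Only the number of `p`s matters, and only up to 4. Make a chain A → B → C → D → E advanced by each `p` (with E absorbing); every other symbol self-loops. The accepting set is {A, B, C, D}.
5 states suffice.
       p  q 
>* A   B  A 
 * B   C  B 
 * C   D  C 
 * D   E  D 
   E   E  E 
(> = start, * = accepting)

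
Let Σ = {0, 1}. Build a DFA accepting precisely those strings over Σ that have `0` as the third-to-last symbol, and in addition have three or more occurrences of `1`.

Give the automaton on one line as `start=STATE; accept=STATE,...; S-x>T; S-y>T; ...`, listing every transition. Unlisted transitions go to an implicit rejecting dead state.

start=S0; accept=S7,S11,S12,S14; S0-0>S0; S0-1>S1; S1-0>S2; S1-1>S3; S2-0>S2; S2-1>S4; S3-0>S5; S3-1>S6; S4-0>S5; S4-1>S7; S5-0>S8; S5-1>S9; S6-0>S10; S6-1>S6; S7-0>S10; S7-1>S6; S8-0>S8; S8-1>S11; S9-0>S12; S9-1>S7; S10-0>S13; S10-1>S9; S11-0>S12; S11-1>S7; S12-0>S13; S12-1>S9; S13-0>S14; S13-1>S11; S14-0>S14; S14-1>S11

Run two small machines in parallel and take their product. One (15 states) tracks the last 3 symbols read; the other (5 states) tracks the count of `1`s, saturating at 4. Each combined state is a pair, one component from each; accept when both components accept. Minimizing collapses redundant product states.
A 15-state machine:
          0    1  
>  S0     S0   S1 
   S1     S2   S3 
   S2     S2   S4 
   S3     S5   S6 
   S4     S5   S7 
   S5     S8   S9 
   S6    S10   S6 
 * S7    S10   S6 
   S8     S8  S11 
   S9    S12   S7 
   S10   S13   S9 
 * S11   S12   S7 
 * S12   S13   S9 
   S13   S14  S11 
 * S14   S14  S11 
(> = start, * = accepting)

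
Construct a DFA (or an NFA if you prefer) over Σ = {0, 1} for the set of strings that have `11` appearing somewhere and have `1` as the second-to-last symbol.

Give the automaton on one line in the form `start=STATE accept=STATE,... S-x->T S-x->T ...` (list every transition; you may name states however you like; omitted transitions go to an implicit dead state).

Handle the two conditions separately and then intersect. The first has 3 states tracking whether and how much of `11` has been seen; the second has 7 states tracking the last 2 symbols read. A product state is a pair (one from each), accepting exactly when both do.
10 states suffice.
       0  1 
>  A   B  C 
   B   D  E 
   C   F  G 
   D   D  E 
   E   F  G 
   F   D  E 
 * G   H  G 
 * H   I  J 
   I   I  J 
   J   H  G 
(> = start, * = accepting)

start=A accept=G,H A-0->B A-1->C B-0->D B-1->E C-0->F C-1->G D-0->D D-1->E E-0->F E-1->G F-0->D F-1->E G-0->H G-1->G H-0->I H-1->J I-0->I I-1->J J-0->H J-1->G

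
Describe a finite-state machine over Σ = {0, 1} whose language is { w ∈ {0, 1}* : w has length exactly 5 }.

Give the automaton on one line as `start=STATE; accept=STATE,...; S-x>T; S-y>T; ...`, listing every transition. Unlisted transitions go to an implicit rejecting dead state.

Count input length up to 6: every symbol moves from S0 toward S6, which means 'more than 5' and absorbs. Accept from {S5}.
        0   1  
>  S0   S1  S1 
   S1   S2  S2 
   S2   S3  S3 
   S3   S4  S4 
   S4   S5  S5 
 * S5   S6  S6 
   S6   S6  S6 
(> = start, * = accepting)

start=S0; accept=S5; S0-0>S1; S0-1>S1; S1-0>S2; S1-1>S2; S2-0>S3; S2-1>S3; S3-0>S4; S3-1>S4; S4-0>S5; S4-1>S5; S5-0>S6; S5-1>S6; S6-0>S6; S6-1>S6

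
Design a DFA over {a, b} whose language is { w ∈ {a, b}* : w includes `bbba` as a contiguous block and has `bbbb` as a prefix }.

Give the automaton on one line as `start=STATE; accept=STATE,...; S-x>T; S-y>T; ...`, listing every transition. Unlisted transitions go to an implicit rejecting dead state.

Run two small machines in parallel and take their product. One (5 states) tracks whether and how much of `bbba` has been seen; the other (6 states) tracks whether the input so far still matches the prefix `bbbb`. Each combined state is a pair, one component from each; accept when both components accept.
11 states suffice.
          a    b  
>  q0     q1   q2 
   q1     q1   q3 
   q2     q1   q4 
   q3     q1   q5 
   q4     q1   q6 
   q5     q1   q7 
   q6     q8   q9 
   q7     q8   q7 
   q8     q8   q8 
   q9    q10   q9 
 * q10   q10  q10 
(> = start, * = accepting)

start=q0; accept=q10; q0-a>q1; q0-b>q2; q1-a>q1; q1-b>q3; q2-a>q1; q2-b>q4; q3-a>q1; q3-b>q5; q4-a>q1; q4-b>q6; q5-a>q1; q5-b>q7; q6-a>q8; q6-b>q9; q7-a>q8; q7-b>q7; q8-a>q8; q8-b>q8; q9-a>q10; q9-b>q9; q10-a>q10; q10-b>q10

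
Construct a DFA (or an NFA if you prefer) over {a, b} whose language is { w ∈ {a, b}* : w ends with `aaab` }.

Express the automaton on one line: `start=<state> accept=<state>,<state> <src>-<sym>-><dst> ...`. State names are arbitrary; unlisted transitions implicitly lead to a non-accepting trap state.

start=q0 accept=q4 q0-a->q1 q0-b->q0 q1-a->q2 q1-b->q0 q2-a->q3 q2-b->q0 q3-a->q3 q3-b->q4 q4-a->q1 q4-b->q0

Remember how much of `aaab` the current input suffix matches. State q0 means no match yet; q1 means the last symbol is `a`; q2 means the last 2 symbols are `aa`; q3 means the last 3 symbols are `aaa`; q4 means the last 4 symbols are `aaab`. Only q4 accepts. On a mismatch, fall back to the longest proper suffix that is still a prefix of `aaab`.
With 5 states:
        a   b  
>  q0   q1  q0 
   q1   q2  q0 
   q2   q3  q0 
   q3   q3  q4 
 * q4   q1  q0 
(> = start, * = accepting)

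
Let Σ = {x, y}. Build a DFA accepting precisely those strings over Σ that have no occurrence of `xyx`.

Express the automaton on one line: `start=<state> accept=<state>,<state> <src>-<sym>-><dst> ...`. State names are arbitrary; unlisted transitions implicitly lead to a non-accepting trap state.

This is the complement of 'contains `xyx`'. Use the same substring-matching states — S0 through S3 holding how much of `xyx` has just been matched — but flip the accepting set: everything except the trap S3 accepts.
4 states suffice.
        x   y  
>* S0   S1  S0 
 * S1   S1  S2 
 * S2   S3  S0 
   S3   S3  S3 
(> = start, * = accepting)

start=S0 accept=S0,S1,S2 S0-x->S1 S0-y->S0 S1-x->S1 S1-y->S2 S2-x->S3 S2-y->S0 S3-x->S3 S3-y->S3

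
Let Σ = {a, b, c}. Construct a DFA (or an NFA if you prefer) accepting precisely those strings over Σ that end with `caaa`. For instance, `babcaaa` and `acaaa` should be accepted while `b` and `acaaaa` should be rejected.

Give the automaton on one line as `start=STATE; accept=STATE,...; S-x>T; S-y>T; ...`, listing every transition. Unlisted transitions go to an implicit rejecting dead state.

Remember how much of `caaa` the current input suffix matches. State q0 means no match yet; q1 means the last symbol is `c`; q2 means the last 2 symbols are `ca`; q3 means the last 3 symbols are `caa`; q4 means the last 4 symbols are `caaa`. Only q4 accepts. On a mismatch, fall back to the longest proper suffix that is still a prefix of `caaa`.
        a   b   c  
>  q0   q0  q0  q1 
   q1   q2  q0  q1 
   q2   q3  q0  q1 
   q3   q4  q0  q1 
 * q4   q0  q0  q1 
(> = start, * = accepting)

start=q0; accept=q4; q0-a>q0; q0-b>q0; q0-c>q1; q1-a>q2; q1-b>q0; q1-c>q1; q2-a>q3; q2-b>q0; q2-c>q1; q3-a>q4; q3-b>q0; q3-c>q1; q4-a>q0; q4-b>q0; q4-c>q1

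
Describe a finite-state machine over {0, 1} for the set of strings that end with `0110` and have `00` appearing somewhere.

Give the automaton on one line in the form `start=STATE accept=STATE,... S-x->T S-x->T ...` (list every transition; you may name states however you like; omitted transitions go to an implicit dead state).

Run two small machines in parallel and take their product. One (5 states) tracks how much of the suffix `0110` has currently been matched; the other (3 states) tracks whether and how much of `00` has been seen. Each combined state is a pair, one component from each; accept when both components accept.
10 states suffice.
        0   1  
>  s0   s1  s0 
   s1   s2  s3 
   s2   s2  s4 
   s3   s1  s5 
   s4   s2  s6 
   s5   s7  s0 
   s6   s8  s9 
   s7   s2  s3 
 * s8   s2  s4 
   s9   s2  s9 
(> = start, * = accepting)

start=s0 accept=s8 s0-0->s1 s0-1->s0 s1-0->s2 s1-1->s3 s2-0->s2 s2-1->s4 s3-0->s1 s3-1->s5 s4-0->s2 s4-1->s6 s5-0->s7 s5-1->s0 s6-0->s8 s6-1->s9 s7-0->s2 s7-1->s3 s8-0->s2 s8-1->s4 s9-0->s2 s9-1->s9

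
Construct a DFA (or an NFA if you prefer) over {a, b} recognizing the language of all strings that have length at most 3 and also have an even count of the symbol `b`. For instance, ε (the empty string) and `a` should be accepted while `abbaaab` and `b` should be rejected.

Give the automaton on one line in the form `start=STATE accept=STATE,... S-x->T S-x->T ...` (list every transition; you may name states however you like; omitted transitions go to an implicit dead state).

Build one automaton per condition and run them in lockstep. The first has 5 states tracking the input length, saturating at 4; the second has 2 states tracking the count of `b`s modulo 2. A product state is a pair (one from each), accepting exactly when both do.
With 9 states:
        a   b  
>* q0   q1  q2 
 * q1   q3  q4 
   q2   q4  q3 
 * q3   q5  q6 
   q4   q6  q5 
 * q5   q7  q8 
   q6   q8  q7 
   q7   q7  q8 
   q8   q8  q7 
(> = start, * = accepting)

start=q0 accept=q0,q1,q3,q5 q0-a->q1 q0-b->q2 q1-a->q3 q1-b->q4 q2-a->q4 q2-b->q3 q3-a->q5 q3-b->q6 q4-a->q6 q4-b->q5 q5-a->q7 q5-b->q8 q6-a->q8 q6-b->q7 q7-a->q7 q7-b->q8 q8-a->q8 q8-b->q7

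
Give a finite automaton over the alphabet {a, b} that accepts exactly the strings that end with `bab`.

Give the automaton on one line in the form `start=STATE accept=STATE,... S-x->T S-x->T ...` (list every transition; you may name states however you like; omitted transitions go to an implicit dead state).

Let each state record the length of the longest suffix of the input read so far that is also a prefix of `bab`. s1 means the last symbol is `b`; s2 means the last 2 symbols are `ba`; s3 means the last 3 symbols are `bab`. Accept only at s3, where the string currently ends in `bab`.
        a   b  
>  s0   s0  s1 
   s1   s2  s1 
   s2   s0  s3 
 * s3   s2  s1 
(> = start, * = accepting)

start=s0 accept=s3 s0-a->s0 s0-b->s1 s1-a->s2 s1-b->s1 s2-a->s0 s2-b->s3 s3-a->s2 s3-b->s1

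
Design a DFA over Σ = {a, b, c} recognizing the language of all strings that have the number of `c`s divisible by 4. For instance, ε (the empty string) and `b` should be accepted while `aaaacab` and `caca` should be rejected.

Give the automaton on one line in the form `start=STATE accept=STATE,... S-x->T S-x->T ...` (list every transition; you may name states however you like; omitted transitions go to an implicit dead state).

start=q0 accept=q0 q0-a->q0 q0-b->q0 q0-c->q1 q1-a->q1 q1-b->q1 q1-c->q2 q2-a->q2 q2-b->q2 q2-c->q3 q3-a->q3 q3-b->q3 q3-c->q0

Keep the running count of `c`s modulo 4: each `c` advances along the cycle q0 → q1 → q2 → q3 → q0 while other symbols loop. Accept at q0.
4 states suffice.
        a   b   c  
>* q0   q0  q0  q1 
   q1   q1  q1  q2 
   q2   q2  q2  q3 
   q3   q3  q3  q0 
(> = start, * = accepting)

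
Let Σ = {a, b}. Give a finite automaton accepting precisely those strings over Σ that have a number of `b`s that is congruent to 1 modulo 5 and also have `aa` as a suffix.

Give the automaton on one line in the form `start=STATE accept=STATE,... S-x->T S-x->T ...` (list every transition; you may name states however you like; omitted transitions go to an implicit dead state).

Run two small machines in parallel and take their product. The first has 5 states tracking the count of `b`s modulo 5; the second has 3 states tracking how much of the suffix `aa` has currently been matched. A product state is a pair (one from each), accepting exactly when both do.
          a    b  
>  q0     q1   q2 
   q1     q3   q2 
   q2     q4   q5 
   q3     q3   q2 
   q4     q6   q5 
   q5     q7   q8 
 * q6     q6   q5 
   q7     q9   q8 
   q8    q10  q11 
   q9     q9   q8 
   q10   q12  q11 
   q11   q13   q0 
   q12   q12  q11 
   q13   q14   q0 
   q14   q14   q0 
(> = start, * = accepting)

start=q0 accept=q6 q0-a->q1 q0-b->q2 q1-a->q3 q1-b->q2 q2-a->q4 q2-b->q5 q3-a->q3 q3-b->q2 q4-a->q6 q4-b->q5 q5-a->q7 q5-b->q8 q6-a->q6 q6-b->q5 q7-a->q9 q7-b->q8 q8-a->q10 q8-b->q11 q9-a->q9 q9-b->q8 q10-a->q12 q10-b->q11 q11-a->q13 q11-b->q0 q12-a->q12 q12-b->q11 q13-a->q14 q13-b->q0 q14-a->q14 q14-b->q0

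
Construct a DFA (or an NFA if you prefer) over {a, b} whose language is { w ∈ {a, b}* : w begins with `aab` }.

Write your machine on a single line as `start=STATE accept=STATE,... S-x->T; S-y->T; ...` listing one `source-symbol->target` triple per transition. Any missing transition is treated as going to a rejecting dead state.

start=q0; accept=q3; q0-a->q1; q0-b->q4; q1-a->q2; q1-b->q4; q2-a->q4; q2-b->q3; q3-a->q3; q3-b->q3; q4-a->q4; q4-b->q4

Walk along `aab` while the input agrees: from q0 take `a` to q1, and so on. Any deviation drops to the rejecting sink q4. Once q3 is reached the prefix is confirmed and every continuation is accepted.
5 states suffice.
        a   b  
>  q0   q1  q4 
   q1   q2  q4 
   q2   q4  q3 
 * q3   q3  q3 
   q4   q4  q4 
(> = start, * = accepting)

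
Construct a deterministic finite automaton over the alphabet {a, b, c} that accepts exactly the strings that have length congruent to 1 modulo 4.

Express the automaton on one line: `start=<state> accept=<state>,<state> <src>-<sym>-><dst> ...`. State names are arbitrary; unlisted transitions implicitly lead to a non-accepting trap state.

Only the length mod 4 matters, so use a 4-cycle: from any state, every input symbol moves to the next state, wrapping S3 back to S0. Mark S1 accepting.
        a   b   c  
>  S0   S1  S1  S1 
 * S1   S2  S2  S2 
   S2   S3  S3  S3 
   S3   S0  S0  S0 
(> = start, * = accepting)

start=S0 accept=S1 S0-a->S1 S0-b->S1 S0-c->S1 S1-a->S2 S1-b->S2 S1-c->S2 S2-a->S3 S2-b->S3 S2-c->S3 S3-a->S0 S3-b->S0 S3-c->S0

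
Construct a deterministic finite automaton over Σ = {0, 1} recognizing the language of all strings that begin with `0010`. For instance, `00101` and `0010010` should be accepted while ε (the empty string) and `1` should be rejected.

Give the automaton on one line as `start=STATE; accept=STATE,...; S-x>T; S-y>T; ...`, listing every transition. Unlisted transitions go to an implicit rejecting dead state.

start=A; accept=E; A-0>B; A-1>F; B-0>C; B-1>F; C-0>F; C-1>D; D-0>E; D-1>F; E-0>E; E-1>E; F-0>F; F-1>F

Check the first 4 symbols one by one: A through D record how many have matched `0010` so far; any wrong symbol goes to the dead state F. After all 4 match we enter the accepting sink E.
6 states suffice.
       0  1 
>  A   B  F 
   B   C  F 
   C   F  D 
   D   E  F 
 * E   E  E 
   F   F  F 
(> = start, * = accepting)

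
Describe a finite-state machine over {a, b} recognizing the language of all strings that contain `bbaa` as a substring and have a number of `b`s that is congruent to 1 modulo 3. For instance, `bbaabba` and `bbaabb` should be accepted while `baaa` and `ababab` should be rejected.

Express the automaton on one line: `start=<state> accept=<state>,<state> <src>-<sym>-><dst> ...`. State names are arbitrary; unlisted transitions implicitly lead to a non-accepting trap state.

start=q0 accept=q14 q0-a->q0 q0-b->q1 q1-a->q2 q1-b->q3 q2-a->q2 q2-b->q4 q3-a->q5 q3-b->q6 q4-a->q7 q4-b->q6 q5-a->q8 q5-b->q9 q6-a->q10 q6-b->q11 q7-a->q7 q7-b->q9 q8-a->q8 q8-b->q12 q9-a->q0 q9-b->q11 q10-a->q12 q10-b->q1 q11-a->q13 q11-b->q3 q12-a->q12 q12-b->q14 q13-a->q14 q13-b->q4 q14-a->q14 q14-b->q8

Handle the two conditions separately and then intersect. One (5 states) tracks whether and how much of `bbaa` has been seen; the other (3 states) tracks the count of `b`s modulo 3. Each combined state is a pair, one component from each; accept when both components accept.
With 15 states:
          a    b  
>  q0     q0   q1 
   q1     q2   q3 
   q2     q2   q4 
   q3     q5   q6 
   q4     q7   q6 
   q5     q8   q9 
   q6    q10  q11 
   q7     q7   q9 
   q8     q8  q12 
   q9     q0  q11 
   q10   q12   q1 
   q11   q13   q3 
   q12   q12  q14 
   q13   q14   q4 
 * q14   q14   q8 
(> = start, * = accepting)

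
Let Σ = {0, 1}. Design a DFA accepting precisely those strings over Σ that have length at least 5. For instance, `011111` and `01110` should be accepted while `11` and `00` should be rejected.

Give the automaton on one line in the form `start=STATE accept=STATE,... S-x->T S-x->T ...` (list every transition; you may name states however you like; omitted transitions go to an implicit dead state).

We only need to distinguish lengths 0, 1, …, 5, and '>5'. Chain A → B → C → D → E → F → G on every symbol, with G looping. Accepting states: {F, G}.
       0  1 
>  A   B  B 
   B   C  C 
   C   D  D 
   D   E  E 
   E   F  F 
 * F   G  G 
 * G   G  G 
(> = start, * = accepting)

start=A accept=F,G A-0->B A-1->B B-0->C B-1->C C-0->D C-1->D D-0->E D-1->E E-0->F E-1->F F-0->G F-1->G G-0->G G-1->G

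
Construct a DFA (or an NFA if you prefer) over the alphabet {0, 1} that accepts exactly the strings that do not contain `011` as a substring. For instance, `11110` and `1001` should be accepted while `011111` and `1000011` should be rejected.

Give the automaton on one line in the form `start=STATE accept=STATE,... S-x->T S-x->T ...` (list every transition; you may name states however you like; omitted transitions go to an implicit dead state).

Track partial matches of the forbidden pattern `011`. State S3 is a dead state reached once `011` has occurred; every other state accepts. S0 means no part of `011` is currently matched.
A 4-state machine:
        0   1  
>* S0   S1  S0 
 * S1   S1  S2 
 * S2   S1  S3 
   S3   S3  S3 
(> = start, * = accepting)

start=S0 accept=S0,S1,S2 S0-0->S1 S0-1->S0 S1-0->S1 S1-1->S2 S2-0->S1 S2-1->S3 S3-0->S3 S3-1->S3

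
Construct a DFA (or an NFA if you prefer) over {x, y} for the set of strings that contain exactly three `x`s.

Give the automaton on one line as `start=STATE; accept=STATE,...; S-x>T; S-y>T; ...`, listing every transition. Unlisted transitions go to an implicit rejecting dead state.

Count `x`s, saturating at 4: states q0 through q3 mean 0 through 3 `x`s seen; q4 means more than 3. Each `x` increments (capped at q4); other symbols loop. Accept from {q3}.
A 5-state machine:
        x   y  
>  q0   q1  q0 
   q1   q2  q1 
   q2   q3  q2 
 * q3   q4  q3 
   q4   q4  q4 
(> = start, * = accepting)

start=q0; accept=q3; q0-x>q1; q0-y>q0; q1-x>q2; q1-y>q1; q2-x>q3; q2-y>q2; q3-x>q4; q3-y>q3; q4-x>q4; q4-y>q4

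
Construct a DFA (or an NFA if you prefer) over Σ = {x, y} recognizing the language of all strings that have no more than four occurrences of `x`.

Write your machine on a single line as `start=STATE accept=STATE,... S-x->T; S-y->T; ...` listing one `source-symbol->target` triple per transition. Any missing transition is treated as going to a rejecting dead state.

start=q0; accept=q0,q1,q2,q3,q4; q0-x->q1; q0-y->q0; q1-x->q2; q1-y->q1; q2-x->q3; q2-y->q2; q3-x->q4; q3-y->q3; q4-x->q5; q4-y->q4; q5-x->q5; q5-y->q5

Count `x`s, saturating at 5: states q0 through q4 mean 0 through 4 `x`s seen; q5 means more than 4. Each `x` increments (capped at q5); other symbols loop. Accept from {q0, q1, q2, q3, q4}.
With 6 states:
        x   y  
>* q0   q1  q0 
 * q1   q2  q1 
 * q2   q3  q2 
 * q3   q4  q3 
 * q4   q5  q4 
   q5   q5  q5 
(> = start, * = accepting)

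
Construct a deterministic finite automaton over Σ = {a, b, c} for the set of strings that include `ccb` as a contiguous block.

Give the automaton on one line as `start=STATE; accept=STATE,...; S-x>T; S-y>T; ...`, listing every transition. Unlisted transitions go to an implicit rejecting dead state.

States q0..q2 record the length of the longest prefix of `ccb` that matches the current input suffix. Reaching q3 means `ccb` has been seen, and we stay there forever. Accept from q3.
With 4 states:
        a   b   c  
>  q0   q0  q0  q1 
   q1   q0  q0  q2 
   q2   q0  q3  q2 
 * q3   q3  q3  q3 
(> = start, * = accepting)

start=q0; accept=q3; q0-a>q0; q0-b>q0; q0-c>q1; q1-a>q0; q1-b>q0; q1-c>q2; q2-a>q0; q2-b>q3; q2-c>q2; q3-a>q3; q3-b>q3; q3-c>q3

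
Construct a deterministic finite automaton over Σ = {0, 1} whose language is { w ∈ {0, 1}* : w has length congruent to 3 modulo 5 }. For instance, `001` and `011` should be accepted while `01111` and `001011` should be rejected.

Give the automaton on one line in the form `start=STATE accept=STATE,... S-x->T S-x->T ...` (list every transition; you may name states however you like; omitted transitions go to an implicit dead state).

Only the length mod 5 matters, so use a 5-cycle: from any state, every input symbol moves to the next state, wrapping S4 back to S0. Mark S3 accepting.
With 5 states:
        0   1  
>  S0   S1  S1 
   S1   S2  S2 
   S2   S3  S3 
 * S3   S4  S4 
   S4   S0  S0 
(> = start, * = accepting)

start=S0 accept=S3 S0-0->S1 S0-1->S1 S1-0->S2 S1-1->S2 S2-0->S3 S2-1->S3 S3-0->S4 S3-1->S4 S4-0->S0 S4-1->S0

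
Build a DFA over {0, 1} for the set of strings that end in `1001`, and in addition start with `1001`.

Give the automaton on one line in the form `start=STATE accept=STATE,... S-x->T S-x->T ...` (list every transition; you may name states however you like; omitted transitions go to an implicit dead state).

start=s0 accept=s8 s0-0->s1 s0-1->s2 s1-0->s1 s1-1->s3 s2-0->s4 s2-1->s3 s3-0->s5 s3-1->s3 s4-0->s6 s4-1->s3 s5-0->s7 s5-1->s3 s6-0->s1 s6-1->s8 s7-0->s1 s7-1->s9 s8-0->s10 s8-1->s11 s9-0->s5 s9-1->s3 s10-0->s12 s10-1->s11 s11-0->s10 s11-1->s11 s12-0->s13 s12-1->s8 s13-0->s13 s13-1->s11

Build one automaton per condition and run them in lockstep. One (5 states) tracks how much of the suffix `1001` has currently been matched; the other (6 states) tracks whether the input so far still matches the prefix `1001`. Each combined state is a pair, one component from each; accept when both components accept.
With 14 states:
          0    1  
>  s0     s1   s2 
   s1     s1   s3 
   s2     s4   s3 
   s3     s5   s3 
   s4     s6   s3 
   s5     s7   s3 
   s6     s1   s8 
   s7     s1   s9 
 * s8    s10  s11 
   s9     s5   s3 
   s10   s12  s11 
   s11   s10  s11 
   s12   s13   s8 
   s13   s13  s11 
(> = start, * = accepting)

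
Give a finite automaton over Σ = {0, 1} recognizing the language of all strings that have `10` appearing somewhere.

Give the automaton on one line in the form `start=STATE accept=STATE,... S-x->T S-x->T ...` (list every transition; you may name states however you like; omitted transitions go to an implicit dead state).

States s0..s1 record the length of the longest prefix of `10` that matches the current input suffix. Reaching s2 means `10` has been seen, and we stay there forever. Accept from s2.
        0   1  
>  s0   s0  s1 
   s1   s2  s1 
 * s2   s2  s2 
(> = start, * = accepting)

start=s0 accept=s2 s0-0->s0 s0-1->s1 s1-0->s2 s1-1->s1 s2-0->s2 s2-1->s2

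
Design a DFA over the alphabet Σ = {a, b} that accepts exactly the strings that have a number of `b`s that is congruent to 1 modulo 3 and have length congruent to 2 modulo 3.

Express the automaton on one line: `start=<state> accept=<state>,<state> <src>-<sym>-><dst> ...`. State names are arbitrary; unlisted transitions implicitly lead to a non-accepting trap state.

start=S0 accept=S4 S0-a->S1 S0-b->S2 S1-a->S3 S1-b->S4 S2-a->S4 S2-b->S5 S3-a->S0 S3-b->S6 S4-a->S6 S4-b->S7 S5-a->S7 S5-b->S0 S6-a->S2 S6-b->S8 S7-a->S8 S7-b->S1 S8-a->S5 S8-b->S3

Run two small machines in parallel and take their product. The first has 3 states tracking the count of `b`s modulo 3; the second has 3 states tracking the input length modulo 3. A product state is a pair (one from each), accepting exactly when both do.
9 states suffice.
        a   b  
>  S0   S1  S2 
   S1   S3  S4 
   S2   S4  S5 
   S3   S0  S6 
 * S4   S6  S7 
   S5   S7  S0 
   S6   S2  S8 
   S7   S8  S1 
   S8   S5  S3 
(> = start, * = accepting)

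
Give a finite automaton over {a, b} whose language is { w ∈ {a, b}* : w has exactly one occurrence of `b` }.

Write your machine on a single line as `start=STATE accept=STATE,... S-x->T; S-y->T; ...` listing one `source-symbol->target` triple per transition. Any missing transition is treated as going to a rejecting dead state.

Only the number of `b`s matters, and only up to 2. Make a chain s0 → s1 → s2 advanced by each `b` (with s2 absorbing); every other symbol self-loops. The accepting set is {s1}.
        a   b  
>  s0   s0  s1 
 * s1   s1  s2 
   s2   s2  s2 
(> = start, * = accepting)

start=s0; accept=s1; s0-a->s0; s0-b->s1; s1-a->s1; s1-b->s2; s2-a->s2; s2-b->s2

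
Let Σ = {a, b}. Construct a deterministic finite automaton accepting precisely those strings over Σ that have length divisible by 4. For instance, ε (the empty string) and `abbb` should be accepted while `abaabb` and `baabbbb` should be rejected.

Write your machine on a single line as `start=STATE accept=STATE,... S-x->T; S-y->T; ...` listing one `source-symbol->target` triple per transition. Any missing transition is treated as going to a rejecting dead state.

Count input length modulo 4: every symbol advances one step around the cycle S0 → S1 → S2 → S3 → S0. Accept at S0.
With 4 states:
        a   b  
>* S0   S1  S1 
   S1   S2  S2 
   S2   S3  S3 
   S3   S0  S0 
(> = start, * = accepting)

start=S0; accept=S0; S0-a->S1; S0-b->S1; S1-a->S2; S1-b->S2; S2-a->S3; S2-b->S3; S3-a->S0; S3-b->S0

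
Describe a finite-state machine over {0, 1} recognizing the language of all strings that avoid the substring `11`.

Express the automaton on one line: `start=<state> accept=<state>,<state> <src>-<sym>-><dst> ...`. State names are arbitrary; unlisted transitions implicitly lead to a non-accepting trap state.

start=S0 accept=S0,S1 S0-0->S0 S0-1->S1 S1-0->S0 S1-1->S2 S2-0->S2 S2-1->S2

Track partial matches of the forbidden pattern `11`. State S2 is a dead state reached once `11` has occurred; every other state accepts. S0 means no part of `11` is currently matched.
        0   1  
>* S0   S0  S1 
 * S1   S0  S2 
   S2   S2  S2 
(> = start, * = accepting)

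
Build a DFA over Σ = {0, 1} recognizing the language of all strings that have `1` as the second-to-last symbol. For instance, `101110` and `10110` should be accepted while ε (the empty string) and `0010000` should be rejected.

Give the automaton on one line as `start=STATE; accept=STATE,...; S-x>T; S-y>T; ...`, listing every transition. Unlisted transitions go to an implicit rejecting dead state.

start=q0; accept=q5,q6; q0-0>q1; q0-1>q2; q1-0>q3; q1-1>q4; q2-0>q5; q2-1>q6; q3-0>q3; q3-1>q4; q4-0>q5; q4-1>q6; q5-0>q3; q5-1>q4; q6-0>q5; q6-1>q6

A DFA must remember the last 2 symbols (since which symbol is second-to-last isn't known until the input ends). Use one state per possible window of the last ≤2 symbols; accept from those whose window starts with `1`.
7 states suffice.
        0   1  
>  q0   q1  q2 
   q1   q3  q4 
   q2   q5  q6 
   q3   q3  q4 
   q4   q5  q6 
 * q5   q3  q4 
 * q6   q5  q6 
(> = start, * = accepting)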